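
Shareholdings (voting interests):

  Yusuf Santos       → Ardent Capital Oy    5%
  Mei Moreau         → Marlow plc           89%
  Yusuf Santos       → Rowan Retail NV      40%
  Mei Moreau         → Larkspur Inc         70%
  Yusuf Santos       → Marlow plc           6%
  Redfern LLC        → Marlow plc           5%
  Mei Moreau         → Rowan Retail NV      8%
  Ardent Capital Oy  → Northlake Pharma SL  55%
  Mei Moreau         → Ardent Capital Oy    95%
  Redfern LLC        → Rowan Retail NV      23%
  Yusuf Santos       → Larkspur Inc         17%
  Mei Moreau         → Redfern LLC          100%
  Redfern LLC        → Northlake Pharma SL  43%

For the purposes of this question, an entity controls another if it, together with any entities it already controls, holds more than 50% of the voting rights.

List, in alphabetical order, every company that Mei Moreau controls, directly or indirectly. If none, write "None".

Ardent Capital Oy, Larkspur Inc, Marlow plc, Northlake Pharma SL, Redfern LLC

Mei holds 100% of Redfern, so Mei controls Redfern.
Mei holds 70% of Larkspur, so Mei controls Larkspur.
Mei holds 95% of Ardent, so Mei controls Ardent.
Mei and Redfern together hold 89% + 5% = 94% of Marlow, so Mei controls Marlow.
Ardent and Redfern together hold 55% + 43% = 98% of Northlake, so Mei controls Northlake.
No other company's threshold is met.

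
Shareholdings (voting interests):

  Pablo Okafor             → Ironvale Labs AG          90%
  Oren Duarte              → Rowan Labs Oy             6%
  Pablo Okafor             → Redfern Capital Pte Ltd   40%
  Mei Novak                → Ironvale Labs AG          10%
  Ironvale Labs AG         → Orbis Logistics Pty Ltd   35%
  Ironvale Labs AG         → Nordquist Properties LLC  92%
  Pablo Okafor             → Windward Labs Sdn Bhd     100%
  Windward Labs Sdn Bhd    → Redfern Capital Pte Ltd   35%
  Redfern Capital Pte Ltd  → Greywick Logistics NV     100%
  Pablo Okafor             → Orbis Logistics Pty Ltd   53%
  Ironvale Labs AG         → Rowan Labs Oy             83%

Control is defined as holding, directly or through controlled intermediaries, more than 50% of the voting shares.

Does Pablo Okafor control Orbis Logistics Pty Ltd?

Yes

Pablo holds 90% of Ironvale, so Pablo controls Ironvale.
Pablo and Ironvale together hold 53% + 35% = 88% of Orbis, so Pablo controls Orbis.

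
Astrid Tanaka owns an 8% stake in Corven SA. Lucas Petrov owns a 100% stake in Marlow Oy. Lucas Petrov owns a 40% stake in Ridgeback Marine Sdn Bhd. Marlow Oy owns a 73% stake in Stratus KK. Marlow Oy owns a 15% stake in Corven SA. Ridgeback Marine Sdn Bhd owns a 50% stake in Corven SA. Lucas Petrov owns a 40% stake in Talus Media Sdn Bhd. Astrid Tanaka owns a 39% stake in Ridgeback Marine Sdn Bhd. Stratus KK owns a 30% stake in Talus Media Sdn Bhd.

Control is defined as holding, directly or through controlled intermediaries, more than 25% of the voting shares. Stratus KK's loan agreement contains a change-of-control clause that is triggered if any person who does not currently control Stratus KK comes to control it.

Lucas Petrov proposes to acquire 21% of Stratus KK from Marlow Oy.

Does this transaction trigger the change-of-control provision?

The purchase adds only to Lucas's holdings (Marlow's stake shrinks), so Lucas is the only person who could newly come to control Stratus.
Lucas holds 100% of Marlow, so Lucas controls Marlow.
Marlow holds 73% of Stratus, so Lucas controls Stratus.
So Lucas already controls Stratus before the transaction.
After the purchase, Lucas holds 21% of Stratus directly, and Marlow's stake falls to 52%.
Lucas controlled Stratus already, so this is not a new person acquiring control; every other person's position is unchanged or reduced.
No new person acquires control, so the clause is not triggered.

No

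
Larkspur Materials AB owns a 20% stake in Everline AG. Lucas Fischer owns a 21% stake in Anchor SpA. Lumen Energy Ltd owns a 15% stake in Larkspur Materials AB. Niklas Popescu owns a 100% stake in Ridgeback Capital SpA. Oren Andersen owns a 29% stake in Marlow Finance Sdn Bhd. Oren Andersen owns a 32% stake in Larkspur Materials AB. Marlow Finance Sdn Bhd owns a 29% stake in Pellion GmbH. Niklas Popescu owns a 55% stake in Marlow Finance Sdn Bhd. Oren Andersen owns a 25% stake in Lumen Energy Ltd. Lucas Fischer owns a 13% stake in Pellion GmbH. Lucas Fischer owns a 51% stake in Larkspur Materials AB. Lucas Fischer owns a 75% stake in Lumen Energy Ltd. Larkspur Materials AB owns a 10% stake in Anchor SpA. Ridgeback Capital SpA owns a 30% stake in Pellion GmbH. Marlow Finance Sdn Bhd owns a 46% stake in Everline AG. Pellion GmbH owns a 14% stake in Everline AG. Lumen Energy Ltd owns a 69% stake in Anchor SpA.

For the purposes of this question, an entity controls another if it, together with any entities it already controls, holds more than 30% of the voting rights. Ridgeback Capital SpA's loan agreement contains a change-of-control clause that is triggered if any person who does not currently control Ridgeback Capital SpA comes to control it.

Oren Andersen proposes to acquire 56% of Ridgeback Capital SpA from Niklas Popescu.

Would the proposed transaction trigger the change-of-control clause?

Yes

The purchase adds only to Oren's holdings (Niklas's stake shrinks), so Oren is the only person who could newly come to control Ridgeback.
Oren holds 32% of Larkspur, so Oren controls Larkspur.
Neither Oren nor any entity Oren controls holds any voting interest in Ridgeback.
So before the transaction, Oren does not control Ridgeback.
After the purchase, Oren holds 56% of Ridgeback directly, and Niklas's stake falls to 44%.
Oren holds 56% of Ridgeback, so Oren controls Ridgeback.
Oren did not control Ridgeback before and does after, so the clause is triggered.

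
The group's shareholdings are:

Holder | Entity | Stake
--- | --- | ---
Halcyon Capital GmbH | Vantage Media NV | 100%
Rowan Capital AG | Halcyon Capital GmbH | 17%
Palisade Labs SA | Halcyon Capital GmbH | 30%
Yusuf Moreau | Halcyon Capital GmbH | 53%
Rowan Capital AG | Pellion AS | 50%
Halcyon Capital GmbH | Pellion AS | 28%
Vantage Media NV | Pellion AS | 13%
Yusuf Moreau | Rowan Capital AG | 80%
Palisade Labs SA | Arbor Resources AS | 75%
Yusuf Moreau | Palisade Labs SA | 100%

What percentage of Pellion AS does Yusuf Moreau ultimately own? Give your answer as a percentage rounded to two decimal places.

79.61%

Yusuf reaches Pellion along 7 paths.
Via Halcyon → Vantage: 53% × 100% × 13% = 6.89%.
Via Palisade → Halcyon → Vantage: 100% × 30% × 100% × 13% = 3.9%.
Via Rowan → Halcyon → Vantage: 80% × 17% × 100% × 13% = 1.768%.
Via Rowan: 80% × 50% = 40%.
Via Halcyon: 53% × 28% = 14.84%.
Via Palisade → Halcyon: 100% × 30% × 28% = 8.4%.
Via Rowan → Halcyon: 80% × 17% × 28% = 3.808%.
Total: 6.89% + 3.9% + 1.768% + 40% + 14.84% + 8.4% + 3.808% = 79.606%.
Rounded: 79.61%.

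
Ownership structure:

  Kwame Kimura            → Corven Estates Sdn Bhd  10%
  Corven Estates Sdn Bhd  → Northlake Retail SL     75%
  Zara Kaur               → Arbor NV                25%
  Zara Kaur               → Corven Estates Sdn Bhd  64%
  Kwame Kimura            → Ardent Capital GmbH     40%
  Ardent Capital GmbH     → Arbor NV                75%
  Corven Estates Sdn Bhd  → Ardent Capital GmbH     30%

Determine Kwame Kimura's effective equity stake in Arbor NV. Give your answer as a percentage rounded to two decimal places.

Kwame reaches Arbor along 2 paths.
Via Ardent: 40% × 75% = 30%.
Via Corven → Ardent: 10% × 30% × 75% = 2.25%.
Total: 30% + 2.25% = 32.25%.

32.25%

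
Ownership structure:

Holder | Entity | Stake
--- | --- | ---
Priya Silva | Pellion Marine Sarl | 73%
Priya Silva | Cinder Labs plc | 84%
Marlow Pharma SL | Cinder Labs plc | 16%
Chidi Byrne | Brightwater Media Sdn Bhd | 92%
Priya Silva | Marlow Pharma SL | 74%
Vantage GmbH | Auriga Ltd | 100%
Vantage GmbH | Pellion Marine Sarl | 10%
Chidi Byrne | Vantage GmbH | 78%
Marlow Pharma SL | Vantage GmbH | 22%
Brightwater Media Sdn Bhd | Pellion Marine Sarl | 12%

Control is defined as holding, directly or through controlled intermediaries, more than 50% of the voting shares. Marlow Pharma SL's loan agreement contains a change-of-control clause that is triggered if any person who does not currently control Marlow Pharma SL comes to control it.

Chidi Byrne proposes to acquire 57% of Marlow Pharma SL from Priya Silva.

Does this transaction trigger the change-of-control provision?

Yes

The purchase adds only to Chidi's holdings (Priya's stake shrinks), so Chidi is the only person who could newly come to control Marlow.
Chidi holds 92% of Brightwater, so Chidi controls Brightwater.
Chidi holds 78% of Vantage, so Chidi controls Vantage.
Vantage holds 100% of Auriga, so Chidi controls Auriga.
Neither Chidi nor any entity Chidi controls holds any voting interest in Marlow.
So before the transaction, Chidi does not control Marlow.
After the purchase, Chidi holds 57% of Marlow directly, and Priya's stake falls to 17%.
Chidi holds 57% of Marlow, so Chidi controls Marlow.
Chidi did not control Marlow before and does after, so the clause is triggered.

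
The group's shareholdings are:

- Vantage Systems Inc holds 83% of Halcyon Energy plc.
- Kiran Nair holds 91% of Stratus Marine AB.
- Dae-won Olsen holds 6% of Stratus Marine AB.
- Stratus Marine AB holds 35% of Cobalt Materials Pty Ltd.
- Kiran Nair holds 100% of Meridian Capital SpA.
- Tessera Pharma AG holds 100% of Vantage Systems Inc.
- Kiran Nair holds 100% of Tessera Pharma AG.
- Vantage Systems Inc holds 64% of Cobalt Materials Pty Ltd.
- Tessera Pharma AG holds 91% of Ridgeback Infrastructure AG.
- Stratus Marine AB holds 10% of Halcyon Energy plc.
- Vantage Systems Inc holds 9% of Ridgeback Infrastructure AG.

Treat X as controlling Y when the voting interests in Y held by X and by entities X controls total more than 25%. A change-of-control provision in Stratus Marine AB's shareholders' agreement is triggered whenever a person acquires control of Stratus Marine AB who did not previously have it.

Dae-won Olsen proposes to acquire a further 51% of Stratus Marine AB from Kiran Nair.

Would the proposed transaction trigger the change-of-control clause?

The purchase adds only to Dae-won's holdings (Kiran's stake shrinks), so Dae-won is the only person who could newly come to control Stratus.
Dae-won's largest direct stake is 6% in Stratus, which does not meet the threshold, so Dae-won controls no company.
In Stratus, Dae-won's side holds only 6%, not > 25%.
So before the transaction, Dae-won does not control Stratus.
After the purchase, Dae-won's direct stake in Stratus rises to 6% + 51% = 57%, and Kiran's stake falls to 40%.
Dae-won holds 57% of Stratus, so Dae-won controls Stratus.
Dae-won did not control Stratus before and does after, so the clause is triggered.

Yes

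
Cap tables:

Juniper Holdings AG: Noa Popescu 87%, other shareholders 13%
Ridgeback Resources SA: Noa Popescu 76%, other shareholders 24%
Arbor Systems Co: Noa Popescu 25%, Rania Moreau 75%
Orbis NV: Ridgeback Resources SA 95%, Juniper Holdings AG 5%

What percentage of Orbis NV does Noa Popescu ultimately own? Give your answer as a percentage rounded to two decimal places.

76.55%

Noa reaches Orbis along 2 paths.
Via Ridgeback: 76% × 95% = 72.2%.
Via Juniper: 87% × 5% = 4.35%.
Total: 72.2% + 4.35% = 76.55%.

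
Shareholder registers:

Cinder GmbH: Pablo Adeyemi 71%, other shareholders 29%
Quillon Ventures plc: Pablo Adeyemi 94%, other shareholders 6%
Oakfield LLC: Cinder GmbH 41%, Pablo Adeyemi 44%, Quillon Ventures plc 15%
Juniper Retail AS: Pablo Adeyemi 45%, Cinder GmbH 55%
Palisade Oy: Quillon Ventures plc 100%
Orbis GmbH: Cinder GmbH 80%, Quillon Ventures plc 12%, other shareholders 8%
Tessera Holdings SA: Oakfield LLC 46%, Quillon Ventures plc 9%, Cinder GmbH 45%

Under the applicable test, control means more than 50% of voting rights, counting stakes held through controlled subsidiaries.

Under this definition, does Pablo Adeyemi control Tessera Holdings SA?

Pablo holds 71% of Cinder, so Pablo controls Cinder.
Pablo holds 94% of Quillon, so Pablo controls Quillon.
Cinder and Pablo and Quillon together hold 41% + 44% + 15% = 100% of Oakfield, so Pablo controls Oakfield.
Oakfield and Quillon and Cinder together hold 46% + 9% + 45% = 100% of Tessera, so Pablo controls Tessera.

Yes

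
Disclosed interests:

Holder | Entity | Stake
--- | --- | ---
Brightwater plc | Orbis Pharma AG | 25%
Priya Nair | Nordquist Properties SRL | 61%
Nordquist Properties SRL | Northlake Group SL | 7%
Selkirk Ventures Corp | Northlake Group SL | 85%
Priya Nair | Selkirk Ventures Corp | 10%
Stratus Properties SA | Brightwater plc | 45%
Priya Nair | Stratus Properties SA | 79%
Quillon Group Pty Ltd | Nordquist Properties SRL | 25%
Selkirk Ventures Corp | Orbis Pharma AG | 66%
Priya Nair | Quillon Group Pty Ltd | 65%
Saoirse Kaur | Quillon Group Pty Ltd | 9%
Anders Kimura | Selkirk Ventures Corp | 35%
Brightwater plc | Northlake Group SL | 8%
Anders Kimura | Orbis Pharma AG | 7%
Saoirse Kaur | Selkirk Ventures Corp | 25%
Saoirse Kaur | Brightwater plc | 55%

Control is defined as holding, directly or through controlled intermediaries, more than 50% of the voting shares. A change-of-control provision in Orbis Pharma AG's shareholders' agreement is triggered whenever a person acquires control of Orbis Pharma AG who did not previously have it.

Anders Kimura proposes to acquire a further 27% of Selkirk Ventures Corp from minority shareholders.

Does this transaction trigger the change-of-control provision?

Yes

The purchase changes only Anders's holdings, so Anders is the only person who could newly come to control Orbis.
Anders's largest direct stake is 35% in Selkirk, which does not meet the threshold, so Anders controls no company.
In Orbis, Anders's side holds only 7%, not > 50%.
So before the transaction, Anders does not control Orbis.
After the purchase, Anders's direct stake in Selkirk rises to 35% + 27% = 62%.
Anders holds 62% of Selkirk, so Anders controls Selkirk.
Selkirk and Anders together hold 66% + 7% = 73% of Orbis, so Anders controls Orbis.
Anders did not control Orbis before and does after, so the clause is triggered.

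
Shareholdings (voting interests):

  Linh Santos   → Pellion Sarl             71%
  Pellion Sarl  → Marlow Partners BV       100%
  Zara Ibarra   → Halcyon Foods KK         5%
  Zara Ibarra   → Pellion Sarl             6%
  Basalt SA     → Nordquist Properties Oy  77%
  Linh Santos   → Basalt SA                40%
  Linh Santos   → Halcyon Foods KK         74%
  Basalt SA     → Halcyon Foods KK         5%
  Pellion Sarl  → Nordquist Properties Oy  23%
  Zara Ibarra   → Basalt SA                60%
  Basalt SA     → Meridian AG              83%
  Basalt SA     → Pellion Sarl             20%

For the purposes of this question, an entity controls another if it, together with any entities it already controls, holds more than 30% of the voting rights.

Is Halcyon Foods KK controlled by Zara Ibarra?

Zara holds 60% of Basalt, so Zara controls Basalt.
Basalt holds 83% of Meridian, so Zara controls Meridian.
Basalt holds 77% of Nordquist, so Zara controls Nordquist.
In Halcyon, Zara's side holds only 5% + 5% = 10%, not > 30%.
So Zara does not control Halcyon.

No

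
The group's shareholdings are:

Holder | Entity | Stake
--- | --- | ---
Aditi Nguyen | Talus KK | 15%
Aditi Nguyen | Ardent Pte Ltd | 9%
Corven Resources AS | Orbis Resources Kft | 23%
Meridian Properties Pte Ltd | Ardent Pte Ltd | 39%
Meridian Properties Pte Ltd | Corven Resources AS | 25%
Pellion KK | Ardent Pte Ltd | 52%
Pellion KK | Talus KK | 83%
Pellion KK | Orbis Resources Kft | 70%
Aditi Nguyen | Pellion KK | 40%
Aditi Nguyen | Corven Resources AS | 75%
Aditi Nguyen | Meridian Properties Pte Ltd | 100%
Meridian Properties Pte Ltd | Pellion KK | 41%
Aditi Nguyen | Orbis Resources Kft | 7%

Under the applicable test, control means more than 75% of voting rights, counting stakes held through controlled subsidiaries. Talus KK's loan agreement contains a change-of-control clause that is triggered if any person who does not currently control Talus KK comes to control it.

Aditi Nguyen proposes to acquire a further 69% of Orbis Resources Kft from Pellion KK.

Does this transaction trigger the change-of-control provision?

The purchase adds only to Aditi's holdings (Pellion's stake shrinks), so Aditi is the only person who could newly come to control Talus.
Aditi holds 100% of Meridian, so Aditi controls Meridian.
Meridian and Aditi together hold 41% + 40% = 81% of Pellion, so Aditi controls Pellion.
Pellion and Aditi together hold 83% + 15% = 98% of Talus, so Aditi controls Talus.
So Aditi already controls Talus before the transaction.
After the purchase, Aditi's direct stake in Orbis rises to 7% + 69% = 76%, and Pellion's stake falls to 1%.
Aditi controlled Talus already, so this is not a new person acquiring control; every other person's position is unchanged or reduced.
No new person acquires control, so the clause is not triggered.

No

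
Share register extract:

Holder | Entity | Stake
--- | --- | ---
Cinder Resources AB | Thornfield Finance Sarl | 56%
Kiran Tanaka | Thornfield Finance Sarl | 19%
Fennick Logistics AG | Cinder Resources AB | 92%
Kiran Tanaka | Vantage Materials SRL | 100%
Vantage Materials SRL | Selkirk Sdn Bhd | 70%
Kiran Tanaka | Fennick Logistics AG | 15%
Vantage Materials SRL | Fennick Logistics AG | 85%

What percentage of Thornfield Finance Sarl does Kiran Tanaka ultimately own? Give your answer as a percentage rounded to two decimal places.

Kiran reaches Thornfield along 3 paths.
Direct stake: 19% = 19%.
Via Fennick → Cinder: 15% × 92% × 56% = 7.728%.
Via Vantage → Fennick → Cinder: 100% × 85% × 92% × 56% = 43.792%.
Total: 19% + 7.728% + 43.792% = 70.52%.

70.52%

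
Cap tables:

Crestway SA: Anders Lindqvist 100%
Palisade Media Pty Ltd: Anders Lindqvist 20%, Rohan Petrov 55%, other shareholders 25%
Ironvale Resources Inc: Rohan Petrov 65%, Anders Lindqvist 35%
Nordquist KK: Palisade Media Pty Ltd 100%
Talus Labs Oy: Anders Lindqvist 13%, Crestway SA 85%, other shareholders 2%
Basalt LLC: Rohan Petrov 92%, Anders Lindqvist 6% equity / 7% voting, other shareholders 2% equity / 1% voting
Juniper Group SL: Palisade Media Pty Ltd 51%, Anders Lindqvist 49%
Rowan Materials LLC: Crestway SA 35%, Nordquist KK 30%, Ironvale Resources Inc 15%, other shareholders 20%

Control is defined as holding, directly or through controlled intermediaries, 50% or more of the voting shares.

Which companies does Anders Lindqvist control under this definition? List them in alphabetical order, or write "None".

Anders holds 100% of Crestway, so Anders controls Crestway.
Anders and Crestway together hold 13% + 85% = 98% of Talus, so Anders controls Talus.
No other company's threshold is met.

Crestway SA, Talus Labs Oy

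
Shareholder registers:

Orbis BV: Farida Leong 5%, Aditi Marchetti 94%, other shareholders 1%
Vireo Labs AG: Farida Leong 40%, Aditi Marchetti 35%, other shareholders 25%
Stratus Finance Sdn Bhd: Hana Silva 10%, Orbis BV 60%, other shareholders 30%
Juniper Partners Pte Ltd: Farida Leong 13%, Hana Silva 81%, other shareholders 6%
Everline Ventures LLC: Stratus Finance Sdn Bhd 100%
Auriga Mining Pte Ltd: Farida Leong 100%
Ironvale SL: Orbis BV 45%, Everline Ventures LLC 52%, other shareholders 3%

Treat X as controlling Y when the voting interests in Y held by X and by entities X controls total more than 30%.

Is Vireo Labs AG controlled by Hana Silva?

No

Hana holds 81% of Juniper, so Hana controls Juniper.
Neither Hana nor any entity Hana controls holds any voting interest in Vireo.
So Hana does not control Vireo.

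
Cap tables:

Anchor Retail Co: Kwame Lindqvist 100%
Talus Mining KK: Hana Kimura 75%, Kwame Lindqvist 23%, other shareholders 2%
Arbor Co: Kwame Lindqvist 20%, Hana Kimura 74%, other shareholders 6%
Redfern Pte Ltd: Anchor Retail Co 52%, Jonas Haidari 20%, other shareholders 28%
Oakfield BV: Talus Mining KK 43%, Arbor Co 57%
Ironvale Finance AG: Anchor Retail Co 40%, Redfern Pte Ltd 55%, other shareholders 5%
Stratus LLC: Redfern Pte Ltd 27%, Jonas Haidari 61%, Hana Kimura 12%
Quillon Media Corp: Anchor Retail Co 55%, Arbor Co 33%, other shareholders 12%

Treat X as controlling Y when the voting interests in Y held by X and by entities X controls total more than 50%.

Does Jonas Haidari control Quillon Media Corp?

Jonas holds 61% of Stratus, so Jonas controls Stratus.
Neither Jonas nor any entity Jonas controls holds any voting interest in Quillon.
So Jonas does not control Quillon.

No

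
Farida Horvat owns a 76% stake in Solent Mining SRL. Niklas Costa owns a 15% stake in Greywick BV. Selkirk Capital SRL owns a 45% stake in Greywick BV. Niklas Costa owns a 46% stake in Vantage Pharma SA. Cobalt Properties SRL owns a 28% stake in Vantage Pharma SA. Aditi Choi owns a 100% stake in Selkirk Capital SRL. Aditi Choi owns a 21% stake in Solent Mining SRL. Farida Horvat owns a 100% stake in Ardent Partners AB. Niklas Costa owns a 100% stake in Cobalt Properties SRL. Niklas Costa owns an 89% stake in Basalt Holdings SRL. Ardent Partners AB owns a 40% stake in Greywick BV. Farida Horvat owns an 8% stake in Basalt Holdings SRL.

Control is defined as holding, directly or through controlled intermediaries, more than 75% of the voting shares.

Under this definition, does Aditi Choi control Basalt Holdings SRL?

Aditi holds 100% of Selkirk, so Aditi controls Selkirk.
Neither Aditi nor any entity Aditi controls holds any voting interest in Basalt.
So Aditi does not control Basalt.

No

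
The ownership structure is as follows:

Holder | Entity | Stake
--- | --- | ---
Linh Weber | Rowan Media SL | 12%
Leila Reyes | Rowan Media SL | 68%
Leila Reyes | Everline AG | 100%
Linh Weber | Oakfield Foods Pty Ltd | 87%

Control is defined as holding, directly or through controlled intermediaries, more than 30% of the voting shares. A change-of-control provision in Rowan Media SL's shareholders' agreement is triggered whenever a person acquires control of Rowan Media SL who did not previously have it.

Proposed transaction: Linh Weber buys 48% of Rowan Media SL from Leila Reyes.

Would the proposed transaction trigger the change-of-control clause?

Yes

The purchase adds only to Linh's holdings (Leila's stake shrinks), so Linh is the only person who could newly come to control Rowan.
Linh holds 87% of Oakfield, so Linh controls Oakfield.
In Rowan, Linh's side holds only 12%, not > 30%.
So before the transaction, Linh does not control Rowan.
After the purchase, Linh's direct stake in Rowan rises to 12% + 48% = 60%, and Leila's stake falls to 20%.
Linh holds 60% of Rowan, so Linh controls Rowan.
Linh did not control Rowan before and does after, so the clause is triggered.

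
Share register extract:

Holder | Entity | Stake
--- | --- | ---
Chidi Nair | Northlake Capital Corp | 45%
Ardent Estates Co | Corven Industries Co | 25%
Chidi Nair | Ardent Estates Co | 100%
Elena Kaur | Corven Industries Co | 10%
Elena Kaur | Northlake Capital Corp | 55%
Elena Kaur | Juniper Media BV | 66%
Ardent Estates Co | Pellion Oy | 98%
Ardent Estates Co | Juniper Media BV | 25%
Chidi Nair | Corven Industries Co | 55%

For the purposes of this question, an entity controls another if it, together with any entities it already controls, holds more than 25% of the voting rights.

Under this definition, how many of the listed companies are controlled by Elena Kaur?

2

Elena holds 66% of Juniper, so Elena controls Juniper.
Elena holds 55% of Northlake, so Elena controls Northlake.
No other company's threshold is met.
Elena controls 2 companies.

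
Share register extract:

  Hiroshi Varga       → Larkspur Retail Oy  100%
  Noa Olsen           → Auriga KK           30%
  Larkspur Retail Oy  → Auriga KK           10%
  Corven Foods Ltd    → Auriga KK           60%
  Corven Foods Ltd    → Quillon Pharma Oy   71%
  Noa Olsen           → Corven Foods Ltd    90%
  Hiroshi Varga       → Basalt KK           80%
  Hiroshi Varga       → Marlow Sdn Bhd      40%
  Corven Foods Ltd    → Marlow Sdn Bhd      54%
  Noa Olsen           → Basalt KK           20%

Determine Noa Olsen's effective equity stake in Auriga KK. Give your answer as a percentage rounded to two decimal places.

Noa reaches Auriga along 2 paths.
Direct stake: 30% = 30%.
Via Corven: 90% × 60% = 54%.
Total: 30% + 54% = 84%.
Rounded: 84.00%.

84.00%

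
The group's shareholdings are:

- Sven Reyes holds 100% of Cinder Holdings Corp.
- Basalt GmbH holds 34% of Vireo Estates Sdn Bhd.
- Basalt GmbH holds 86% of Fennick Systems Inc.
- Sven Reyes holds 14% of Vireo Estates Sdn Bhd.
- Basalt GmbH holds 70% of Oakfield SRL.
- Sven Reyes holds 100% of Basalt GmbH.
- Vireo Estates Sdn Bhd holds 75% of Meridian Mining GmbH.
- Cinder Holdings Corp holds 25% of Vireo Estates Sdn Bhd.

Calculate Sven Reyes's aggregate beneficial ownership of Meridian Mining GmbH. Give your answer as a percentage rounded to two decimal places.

54.75%

Sven reaches Meridian along 3 paths.
Via Cinder → Vireo: 100% × 25% × 75% = 18.75%.
Via Vireo: 14% × 75% = 10.5%.
Via Basalt → Vireo: 100% × 34% × 75% = 25.5%.
Total: 18.75% + 10.5% + 25.5% = 54.75%.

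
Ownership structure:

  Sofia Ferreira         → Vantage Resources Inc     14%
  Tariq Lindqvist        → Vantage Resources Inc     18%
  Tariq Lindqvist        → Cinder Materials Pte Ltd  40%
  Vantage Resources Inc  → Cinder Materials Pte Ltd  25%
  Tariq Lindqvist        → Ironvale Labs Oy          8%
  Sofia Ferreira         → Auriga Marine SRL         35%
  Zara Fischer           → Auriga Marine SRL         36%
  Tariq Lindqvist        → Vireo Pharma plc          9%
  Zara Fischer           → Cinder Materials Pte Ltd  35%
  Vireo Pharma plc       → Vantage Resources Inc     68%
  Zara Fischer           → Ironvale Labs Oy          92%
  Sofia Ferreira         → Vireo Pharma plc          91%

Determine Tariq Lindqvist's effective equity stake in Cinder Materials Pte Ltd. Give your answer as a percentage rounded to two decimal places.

Tariq reaches Cinder along 3 paths.
Direct stake: 40% = 40%.
Via Vireo → Vantage: 9% × 68% × 25% = 1.53%.
Via Vantage: 18% × 25% = 4.5%.
Total: 40% + 1.53% + 4.5% = 46.03%.

46.03%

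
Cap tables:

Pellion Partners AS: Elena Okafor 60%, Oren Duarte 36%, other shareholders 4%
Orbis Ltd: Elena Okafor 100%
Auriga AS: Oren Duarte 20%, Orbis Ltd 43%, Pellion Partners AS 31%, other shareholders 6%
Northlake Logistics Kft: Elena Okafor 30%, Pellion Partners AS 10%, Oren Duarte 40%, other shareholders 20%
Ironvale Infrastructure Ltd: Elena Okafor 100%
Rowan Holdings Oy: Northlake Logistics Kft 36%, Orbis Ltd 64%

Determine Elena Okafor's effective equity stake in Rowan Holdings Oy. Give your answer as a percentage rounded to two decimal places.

76.96%

Elena reaches Rowan along 3 paths.
Via Northlake: 30% × 36% = 10.8%.
Via Pellion → Northlake: 60% × 10% × 36% = 2.16%.
Via Orbis: 100% × 64% = 64%.
Total: 10.8% + 2.16% + 64% = 76.96%.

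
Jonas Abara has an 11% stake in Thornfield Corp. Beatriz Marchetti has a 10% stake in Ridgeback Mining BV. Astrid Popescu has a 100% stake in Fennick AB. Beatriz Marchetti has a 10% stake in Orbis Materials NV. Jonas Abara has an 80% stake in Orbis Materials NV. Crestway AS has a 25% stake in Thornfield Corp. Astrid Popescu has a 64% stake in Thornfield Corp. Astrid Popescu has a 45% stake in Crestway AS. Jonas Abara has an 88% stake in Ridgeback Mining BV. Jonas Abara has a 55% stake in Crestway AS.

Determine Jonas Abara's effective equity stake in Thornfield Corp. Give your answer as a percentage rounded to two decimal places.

24.75%

Jonas reaches Thornfield along 2 paths.
Via Crestway: 55% × 25% = 13.75%.
Direct stake: 11% = 11%.
Total: 13.75% + 11% = 24.75%.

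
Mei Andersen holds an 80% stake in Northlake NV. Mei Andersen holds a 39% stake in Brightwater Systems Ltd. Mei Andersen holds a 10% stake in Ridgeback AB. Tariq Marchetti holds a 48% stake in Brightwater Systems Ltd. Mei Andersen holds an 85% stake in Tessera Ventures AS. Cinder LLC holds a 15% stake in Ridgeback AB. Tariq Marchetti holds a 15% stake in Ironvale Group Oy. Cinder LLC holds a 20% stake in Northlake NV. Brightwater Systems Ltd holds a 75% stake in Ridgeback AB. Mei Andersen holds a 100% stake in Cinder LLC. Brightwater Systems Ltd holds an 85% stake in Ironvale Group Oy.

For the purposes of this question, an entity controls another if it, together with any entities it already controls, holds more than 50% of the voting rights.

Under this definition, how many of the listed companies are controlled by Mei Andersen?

3

Mei holds 100% of Cinder, so Mei controls Cinder.
Mei holds 85% of Tessera, so Mei controls Tessera.
Mei and Cinder together hold 80% + 20% = 100% of Northlake, so Mei controls Northlake.
No other company's threshold is met.
Mei controls 3 companies.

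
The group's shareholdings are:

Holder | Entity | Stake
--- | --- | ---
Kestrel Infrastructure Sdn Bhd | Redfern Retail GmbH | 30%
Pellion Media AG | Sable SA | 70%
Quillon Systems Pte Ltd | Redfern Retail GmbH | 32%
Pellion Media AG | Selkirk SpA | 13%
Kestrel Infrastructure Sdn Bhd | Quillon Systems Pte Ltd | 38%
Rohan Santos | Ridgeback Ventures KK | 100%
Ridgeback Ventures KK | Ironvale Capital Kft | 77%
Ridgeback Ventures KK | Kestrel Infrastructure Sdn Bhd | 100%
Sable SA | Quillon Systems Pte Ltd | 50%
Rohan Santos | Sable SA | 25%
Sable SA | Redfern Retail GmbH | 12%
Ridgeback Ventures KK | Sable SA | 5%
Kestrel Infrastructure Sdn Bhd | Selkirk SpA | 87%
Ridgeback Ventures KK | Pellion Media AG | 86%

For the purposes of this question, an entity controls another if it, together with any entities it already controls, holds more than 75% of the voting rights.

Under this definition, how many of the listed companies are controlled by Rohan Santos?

Rohan holds 100% of Ridgeback, so Rohan controls Ridgeback.
Ridgeback holds 86% of Pellion, so Rohan controls Pellion.
Ridgeback holds 77% of Ironvale, so Rohan controls Ironvale.
Pellion and Ridgeback and Rohan together hold 70% + 5% + 25% = 100% of Sable, so Rohan controls Sable.
Ridgeback holds 100% of Kestrel, so Rohan controls Kestrel.
Sable and Kestrel together hold 50% + 38% = 88% of Quillon, so Rohan controls Quillon.
Pellion and Kestrel together hold 13% + 87% = 100% of Selkirk, so Rohan controls Selkirk.
No other company's threshold is met.
Rohan controls 7 companies.

7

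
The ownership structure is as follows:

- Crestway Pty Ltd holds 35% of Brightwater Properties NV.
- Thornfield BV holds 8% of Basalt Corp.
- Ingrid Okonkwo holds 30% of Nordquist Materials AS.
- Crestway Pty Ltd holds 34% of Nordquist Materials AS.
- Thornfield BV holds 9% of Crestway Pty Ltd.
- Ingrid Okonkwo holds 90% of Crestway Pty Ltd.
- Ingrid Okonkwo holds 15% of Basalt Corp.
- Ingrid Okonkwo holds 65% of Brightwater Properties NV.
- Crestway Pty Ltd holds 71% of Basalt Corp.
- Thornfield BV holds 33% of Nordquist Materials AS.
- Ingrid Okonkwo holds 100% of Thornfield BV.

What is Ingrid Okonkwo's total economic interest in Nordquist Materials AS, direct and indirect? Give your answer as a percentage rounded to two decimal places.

96.66%

Ingrid reaches Nordquist along 4 paths.
Direct stake: 30% = 30%.
Via Thornfield → Crestway: 100% × 9% × 34% = 3.06%.
Via Crestway: 90% × 34% = 30.6%.
Via Thornfield: 100% × 33% = 33%.
Total: 30% + 3.06% + 30.6% + 33% = 96.66%.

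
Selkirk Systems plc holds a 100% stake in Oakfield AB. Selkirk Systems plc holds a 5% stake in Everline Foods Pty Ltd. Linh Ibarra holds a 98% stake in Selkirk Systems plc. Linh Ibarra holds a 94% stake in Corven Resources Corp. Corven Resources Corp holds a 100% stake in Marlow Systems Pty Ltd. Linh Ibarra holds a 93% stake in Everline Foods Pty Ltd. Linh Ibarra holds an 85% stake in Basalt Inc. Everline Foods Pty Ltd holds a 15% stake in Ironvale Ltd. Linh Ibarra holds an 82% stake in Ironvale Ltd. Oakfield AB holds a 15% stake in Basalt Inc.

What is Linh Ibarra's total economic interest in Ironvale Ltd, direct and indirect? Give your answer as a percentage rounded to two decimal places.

96.69%

Linh reaches Ironvale along 3 paths.
Direct stake: 82% = 82%.
Via Selkirk → Everline: 98% × 5% × 15% = 0.735%.
Via Everline: 93% × 15% = 13.95%.
Total: 82% + 0.735% + 13.95% = 96.685%.
Rounded: 96.69%.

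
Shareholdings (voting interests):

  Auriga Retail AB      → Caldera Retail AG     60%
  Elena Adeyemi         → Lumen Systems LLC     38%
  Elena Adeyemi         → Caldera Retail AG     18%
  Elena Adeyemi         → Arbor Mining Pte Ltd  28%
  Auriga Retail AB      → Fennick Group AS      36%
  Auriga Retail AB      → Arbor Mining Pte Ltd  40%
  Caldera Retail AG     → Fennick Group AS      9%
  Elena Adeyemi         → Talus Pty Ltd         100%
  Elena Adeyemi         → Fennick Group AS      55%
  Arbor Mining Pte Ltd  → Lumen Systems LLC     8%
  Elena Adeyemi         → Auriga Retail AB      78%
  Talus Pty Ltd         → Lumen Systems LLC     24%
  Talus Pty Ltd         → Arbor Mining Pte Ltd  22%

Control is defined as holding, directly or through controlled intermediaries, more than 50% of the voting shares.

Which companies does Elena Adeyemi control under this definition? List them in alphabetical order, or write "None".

Arbor Mining Pte Ltd, Auriga Retail AB, Caldera Retail AG, Fennick Group AS, Lumen Systems LLC, Talus Pty Ltd

Elena holds 78% of Auriga, so Elena controls Auriga.
Elena holds 100% of Talus, so Elena controls Talus.
Elena and Talus and Auriga together hold 28% + 22% + 40% = 90% of Arbor, so Elena controls Arbor.
Auriga and Elena together hold 60% + 18% = 78% of Caldera, so Elena controls Caldera.
Arbor and Elena and Talus together hold 8% + 38% + 24% = 70% of Lumen, so Elena controls Lumen.
Elena and Caldera and Auriga together hold 55% + 9% + 36% = 100% of Fennick, so Elena controls Fennick.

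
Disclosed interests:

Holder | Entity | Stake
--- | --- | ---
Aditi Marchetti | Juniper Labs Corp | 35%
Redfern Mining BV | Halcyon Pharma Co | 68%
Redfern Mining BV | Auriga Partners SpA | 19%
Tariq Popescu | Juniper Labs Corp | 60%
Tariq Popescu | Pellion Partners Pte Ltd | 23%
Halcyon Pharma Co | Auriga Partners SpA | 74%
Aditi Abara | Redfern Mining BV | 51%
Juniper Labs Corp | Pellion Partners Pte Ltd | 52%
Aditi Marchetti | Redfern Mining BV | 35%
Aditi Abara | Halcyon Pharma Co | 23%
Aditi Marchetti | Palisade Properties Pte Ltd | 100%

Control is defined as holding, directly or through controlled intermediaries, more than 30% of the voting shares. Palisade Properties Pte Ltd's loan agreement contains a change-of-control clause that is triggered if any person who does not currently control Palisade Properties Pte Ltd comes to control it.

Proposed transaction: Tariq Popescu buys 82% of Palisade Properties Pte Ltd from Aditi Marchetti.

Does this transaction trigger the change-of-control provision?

The purchase adds only to Tariq's holdings (Aditi Marchetti's stake shrinks), so Tariq is the only person who could newly come to control Palisade.
Tariq holds 60% of Juniper, so Tariq controls Juniper.
Tariq and Juniper together hold 23% + 52% = 75% of Pellion, so Tariq controls Pellion.
Neither Tariq nor any entity Tariq controls holds any voting interest in Palisade.
So before the transaction, Tariq does not control Palisade.
After the purchase, Tariq holds 82% of Palisade directly, and Aditi Marchetti's stake falls to 18%.
Tariq holds 82% of Palisade, so Tariq controls Palisade.
Tariq did not control Palisade before and does after, so the clause is triggered.

Yes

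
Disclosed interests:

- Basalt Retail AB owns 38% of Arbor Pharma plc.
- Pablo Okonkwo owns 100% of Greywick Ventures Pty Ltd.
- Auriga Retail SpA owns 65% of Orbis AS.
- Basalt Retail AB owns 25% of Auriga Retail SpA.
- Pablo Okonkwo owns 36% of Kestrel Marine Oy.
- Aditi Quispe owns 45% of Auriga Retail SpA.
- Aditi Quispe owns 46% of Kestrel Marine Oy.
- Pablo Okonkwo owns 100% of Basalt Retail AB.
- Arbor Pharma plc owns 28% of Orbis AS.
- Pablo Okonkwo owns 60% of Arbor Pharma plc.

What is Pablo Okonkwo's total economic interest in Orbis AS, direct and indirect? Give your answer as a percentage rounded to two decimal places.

43.69%

Pablo reaches Orbis along 3 paths.
Via Basalt → Arbor: 100% × 38% × 28% = 10.64%.
Via Arbor: 60% × 28% = 16.8%.
Via Basalt → Auriga: 100% × 25% × 65% = 16.25%.
Total: 10.64% + 16.8% + 16.25% = 43.69%.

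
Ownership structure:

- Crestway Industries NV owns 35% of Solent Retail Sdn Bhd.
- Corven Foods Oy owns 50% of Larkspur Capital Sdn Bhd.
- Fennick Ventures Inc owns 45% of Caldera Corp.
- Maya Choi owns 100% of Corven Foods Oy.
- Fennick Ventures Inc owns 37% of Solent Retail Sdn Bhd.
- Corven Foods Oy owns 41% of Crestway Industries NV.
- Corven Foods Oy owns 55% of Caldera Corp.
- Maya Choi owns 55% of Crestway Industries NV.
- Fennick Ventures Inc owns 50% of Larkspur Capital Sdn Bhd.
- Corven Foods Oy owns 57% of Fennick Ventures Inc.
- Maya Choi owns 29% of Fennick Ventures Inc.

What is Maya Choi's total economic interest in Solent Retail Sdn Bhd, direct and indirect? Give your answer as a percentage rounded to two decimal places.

65.42%

Maya reaches Solent along 4 paths.
Via Corven → Crestway: 100% × 41% × 35% = 14.35%.
Via Crestway: 55% × 35% = 19.25%.
Via Corven → Fennick: 100% × 57% × 37% = 21.09%.
Via Fennick: 29% × 37% = 10.73%.
Total: 14.35% + 19.25% + 21.09% + 10.73% = 65.42%.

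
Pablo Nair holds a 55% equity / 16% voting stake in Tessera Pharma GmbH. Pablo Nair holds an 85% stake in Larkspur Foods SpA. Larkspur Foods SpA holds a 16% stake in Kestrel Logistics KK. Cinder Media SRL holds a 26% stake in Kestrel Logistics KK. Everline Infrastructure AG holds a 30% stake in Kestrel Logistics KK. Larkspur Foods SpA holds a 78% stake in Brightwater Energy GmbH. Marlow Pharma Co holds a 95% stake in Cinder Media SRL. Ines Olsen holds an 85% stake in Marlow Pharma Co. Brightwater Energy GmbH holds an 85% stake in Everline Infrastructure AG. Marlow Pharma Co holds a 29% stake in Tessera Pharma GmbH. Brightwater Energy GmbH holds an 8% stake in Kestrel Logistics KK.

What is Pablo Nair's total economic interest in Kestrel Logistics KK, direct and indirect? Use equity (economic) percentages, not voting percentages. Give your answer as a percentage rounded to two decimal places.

Pablo reaches Kestrel along 3 paths.
Via Larkspur → Brightwater → Everline: 85% × 78% × 85% × 30% = 16.9065%.
Via Larkspur: 85% × 16% = 13.6%.
Via Larkspur → Brightwater: 85% × 78% × 8% = 5.304%.
Total: 16.9065% + 13.6% + 5.304% = 35.8105%.
Rounded: 35.81%.

35.81%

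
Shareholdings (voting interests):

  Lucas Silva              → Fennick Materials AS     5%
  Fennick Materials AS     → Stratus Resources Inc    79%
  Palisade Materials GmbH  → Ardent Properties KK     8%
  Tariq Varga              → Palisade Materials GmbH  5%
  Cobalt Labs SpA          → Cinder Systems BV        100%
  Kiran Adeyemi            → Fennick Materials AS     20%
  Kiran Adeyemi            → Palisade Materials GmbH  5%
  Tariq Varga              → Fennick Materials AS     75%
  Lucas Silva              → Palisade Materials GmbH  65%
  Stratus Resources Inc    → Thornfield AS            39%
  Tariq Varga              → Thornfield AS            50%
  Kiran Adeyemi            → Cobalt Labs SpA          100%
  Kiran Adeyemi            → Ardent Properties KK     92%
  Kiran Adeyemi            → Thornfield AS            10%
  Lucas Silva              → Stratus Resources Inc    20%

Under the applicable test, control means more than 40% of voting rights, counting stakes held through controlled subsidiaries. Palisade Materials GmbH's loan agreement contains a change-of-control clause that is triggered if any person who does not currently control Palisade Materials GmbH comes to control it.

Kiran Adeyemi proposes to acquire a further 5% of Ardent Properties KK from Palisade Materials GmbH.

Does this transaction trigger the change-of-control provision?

No

The purchase adds only to Kiran's holdings (Palisade's stake shrinks), so Kiran is the only person who could newly come to control Palisade.
Kiran holds 100% of Cobalt, so Kiran controls Cobalt.
Cobalt holds 100% of Cinder, so Kiran controls Cinder.
Kiran holds 92% of Ardent, so Kiran controls Ardent.
In Palisade, Kiran's side holds only 5%, not > 40%.
So before the transaction, Kiran does not control Palisade.
After the purchase, Kiran's direct stake in Ardent rises to 92% + 5% = 97%, and Palisade's stake falls to 3%.
Kiran holds 97% of Ardent, so Kiran controls Ardent.
After the transaction, Kiran's side holds 5% of Palisade, not > 40%, so Kiran still does not control Palisade.
No new person acquires control, so the clause is not triggered.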